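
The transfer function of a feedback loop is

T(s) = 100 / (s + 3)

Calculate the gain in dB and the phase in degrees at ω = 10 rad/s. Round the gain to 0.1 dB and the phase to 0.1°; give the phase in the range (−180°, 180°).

19.6 dB, -73.3°

At s = jω = j10:
pole (s+3): 3 + j10 → |·| = √(3²+10²) = √109 ≈ 10.44, ∠ = arctan(10/3) ≈ 73.30°
|T| = 100 / 10.44 ≈ 9.5785
Gain = 20 log₁₀(9.5785) ≈ 19.63 dB
∠T = 0.00° − 73.30° = -73.30°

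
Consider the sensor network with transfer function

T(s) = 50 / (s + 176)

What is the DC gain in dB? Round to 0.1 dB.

-10.9 dB

T(0) = 50 / 176 ≈ 0.28409
20 log₁₀(0.28409) ≈ -10.93 dB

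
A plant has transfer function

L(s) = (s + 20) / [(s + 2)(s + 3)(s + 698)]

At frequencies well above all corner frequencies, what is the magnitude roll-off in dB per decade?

Each pole contributes −20 dB/decade at high frequency; each zero contributes +20 dB/decade.
Net: 1 zero(s) − 3 pole(s) → -40 dB/decade.

-40 dB/decade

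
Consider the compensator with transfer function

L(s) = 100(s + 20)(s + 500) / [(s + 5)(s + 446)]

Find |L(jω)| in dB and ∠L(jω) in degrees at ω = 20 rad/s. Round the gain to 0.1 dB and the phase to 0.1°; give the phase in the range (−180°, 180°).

At s = jω = j20:
zero (s+20): 20 + j20 → |·| = √(20²+20²) = √800 ≈ 28.284, ∠ = arctan(20/20) ≈ 45.00°
zero (s+500): 500 + j20 → |·| = √(500²+20²) = √250400 ≈ 500.4, ∠ = arctan(20/500) ≈ 2.29°
pole (s+5): 5 + j20 → |·| = √(5²+20²) = √425 ≈ 20.616, ∠ = arctan(20/5) ≈ 75.96°
pole (s+446): 446 + j20 → |·| = √(446²+20²) = √199316 ≈ 446.45, ∠ = arctan(20/446) ≈ 2.57°
|L| = 100 · 14153 / 9204 ≈ 153.77
Gain = 20 log₁₀(153.77) ≈ 43.74 dB
∠L = 47.29° − 78.53° = -31.24°

43.7 dB, -31.2°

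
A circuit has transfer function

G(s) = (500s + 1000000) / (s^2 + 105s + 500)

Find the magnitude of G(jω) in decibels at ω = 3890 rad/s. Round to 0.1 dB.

Substitute s = j3890:
Numerator: 500(j3890) + 1000000 = 1000000 + j1945000
Denominator: (j3890)^2 + 105(j3890) + 500 = -15131600 + j408450
|N| = √(1000000² + 1945000²) ≈ 2.187e+06, ∠N ≈ 62.79°
|D| = √(15131600² + 408450²) ≈ 1.5137e+07, ∠D ≈ 178.45°
|G| = 2.187e+06 / 1.5137e+07 ≈ 0.14448
Gain = 20 log₁₀(0.14448) ≈ -16.80 dB

-16.8 dB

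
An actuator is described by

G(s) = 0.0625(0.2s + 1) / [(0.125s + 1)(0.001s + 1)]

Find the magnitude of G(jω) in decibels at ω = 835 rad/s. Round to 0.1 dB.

At ω = 835 rad/s:
zero (1 + j835·0.2) = 1 + j167 → |·| ≈ 167, ∠ ≈ 89.66°
pole (1 + j835·0.125) = 1 + j104.375 → |·| ≈ 104.38, ∠ ≈ 89.45°
pole (1 + j835·0.001) = 1 + j0.835 → |·| ≈ 1.3028, ∠ ≈ 39.86°
|G| = 0.0625 · 167 / (104.38 · 1.3028) ≈ 0.076754
Gain = 20 log₁₀(0.076754) ≈ -22.30 dB

-22.3 dB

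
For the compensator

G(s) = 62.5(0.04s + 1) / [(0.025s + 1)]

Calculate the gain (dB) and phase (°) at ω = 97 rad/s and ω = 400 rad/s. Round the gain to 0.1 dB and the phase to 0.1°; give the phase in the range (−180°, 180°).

At ω = 97 rad/s:
zero (1 + j97·0.04) = 1 + j3.88 → |·| ≈ 4.0068, ∠ ≈ 75.55°
pole (1 + j97·0.025) = 1 + j2.425 → |·| ≈ 2.6231, ∠ ≈ 67.59°
|G| = 62.5 · 4.0068 / (2.6231) ≈ 95.469
Gain = 20 log₁₀(95.469) ≈ 39.60 dB
∠G = (75.55°) − (67.59°) = 7.96°

At ω = 400 rad/s:
zero (1 + j400·0.04) = 1 + j16 → |·| ≈ 16.031, ∠ ≈ 86.42°
pole (1 + j400·0.025) = 1 + j10 → |·| ≈ 10.05, ∠ ≈ 84.29°
|G| = 62.5 · 16.031 / (10.05) ≈ 99.695
Gain = 20 log₁₀(99.695) ≈ 39.97 dB
∠G = (86.42°) − (84.29°) = 2.13°

ω = 97: 39.6 dB, 8.0°; ω = 400: 40.0 dB, 2.1°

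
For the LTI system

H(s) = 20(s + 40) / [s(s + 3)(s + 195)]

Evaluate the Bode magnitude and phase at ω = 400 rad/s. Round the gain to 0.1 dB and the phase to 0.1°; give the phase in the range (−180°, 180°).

At s = jω = j400:
zero (s+40): 40 + j400 → |·| = √(40²+400²) = √161600 ≈ 402, ∠ = arctan(400/40) ≈ 84.29°
pole (s+3): 3 + j400 → |·| = √(3²+400²) = √160009 ≈ 400.01, ∠ = arctan(400/3) ≈ 89.57°
pole (s+195): 195 + j400 → |·| = √(195²+400²) = √198025 ≈ 445, ∠ = arctan(400/195) ≈ 64.01°
pole at origin: |s| = 400, ∠ = 90.00° (in denominator)
|H| = 20 · 402 / 7.1202e+07 ≈ 0.00011292
Gain = 20 log₁₀(0.00011292) ≈ -78.94 dB
∠H = 84.29° − 243.58° = -159.29°

-78.9 dB, -159.3°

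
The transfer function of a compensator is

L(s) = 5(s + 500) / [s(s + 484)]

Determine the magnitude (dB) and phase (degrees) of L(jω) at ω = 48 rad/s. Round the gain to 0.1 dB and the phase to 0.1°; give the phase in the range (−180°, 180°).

At s = jω = j48:
zero (s+500): 500 + j48 → |·| = √(500²+48²) = √252304 ≈ 502.3, ∠ = arctan(48/500) ≈ 5.48°
pole (s+484): 484 + j48 → |·| = √(484²+48²) = √236560 ≈ 486.37, ∠ = arctan(48/484) ≈ 5.66°
pole at origin: |s| = 48, ∠ = 90.00° (in denominator)
|L| = 5 · 502.3 / 23346 ≈ 0.10758
Gain = 20 log₁₀(0.10758) ≈ -19.37 dB
∠L = 5.48° − 95.66° = -90.18°

-19.4 dB, -90.2°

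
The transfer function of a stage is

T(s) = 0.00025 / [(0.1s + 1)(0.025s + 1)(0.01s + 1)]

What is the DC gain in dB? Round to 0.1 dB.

T(0) = 0.00025 · 1 / 1 = 0.00025
20 log₁₀(0.00025) ≈ -72.04 dB

-72.0 dB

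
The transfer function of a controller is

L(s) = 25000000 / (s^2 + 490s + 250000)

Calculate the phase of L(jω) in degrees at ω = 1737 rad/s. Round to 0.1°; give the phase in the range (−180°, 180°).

-162.9°

At s = jω = j1737:
quadratic: (j1737)² + 490·j1737 + 250000 = -2767169 + j851130 → |·| ≈ 2.8951e+06, ∠ ≈ 162.90°
∠L = 0.00° − 162.90° = -162.90°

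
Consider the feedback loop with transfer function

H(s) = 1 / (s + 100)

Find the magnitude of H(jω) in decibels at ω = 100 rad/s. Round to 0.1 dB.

-43.0 dB

At s = jω = j100:
pole (s+100): 100 + j100 → |·| = √(100²+100²) = √20000 ≈ 141.42, ∠ = arctan(100/100) ≈ 45.00°
|H| = 1 / 141.42 ≈ 0.0070711
Gain = 20 log₁₀(0.0070711) ≈ -43.01 dB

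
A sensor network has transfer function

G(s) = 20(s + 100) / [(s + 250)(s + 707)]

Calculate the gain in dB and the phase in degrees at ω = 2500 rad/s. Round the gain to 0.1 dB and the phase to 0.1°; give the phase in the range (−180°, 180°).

At s = jω = j2500:
zero (s+100): 100 + j2500 → |·| = √(100²+2500²) = √6260000 ≈ 2502, ∠ = arctan(2500/100) ≈ 87.71°
pole (s+250): 250 + j2500 → |·| = √(250²+2500²) = √6312500 ≈ 2512.5, ∠ = arctan(2500/250) ≈ 84.29°
pole (s+707): 707 + j2500 → |·| = √(707²+2500²) = √6749849 ≈ 2598, ∠ = arctan(2500/707) ≈ 74.21°
|G| = 20 · 2502 / 6.5275e+06 ≈ 0.007666
Gain = 20 log₁₀(0.007666) ≈ -42.31 dB
∠G = 87.71° − 158.50° = -70.79°

-42.3 dB, -70.8°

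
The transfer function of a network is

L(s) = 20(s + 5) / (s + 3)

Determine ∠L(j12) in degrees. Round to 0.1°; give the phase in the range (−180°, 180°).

At s = jω = j12:
zero (s+5): 5 + j12 → |·| = √(5²+12²) = √169 ≈ 13, ∠ = arctan(12/5) ≈ 67.38°
pole (s+3): 3 + j12 → |·| = √(3²+12²) = √153 ≈ 12.369, ∠ = arctan(12/3) ≈ 75.96°
∠L = 67.38° − 75.96° = -8.58°

-8.6°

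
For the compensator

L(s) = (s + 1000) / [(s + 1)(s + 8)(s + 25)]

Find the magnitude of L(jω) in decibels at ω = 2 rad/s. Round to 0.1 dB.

At s = jω = j2:
zero (s+1000): 1000 + j2 → |·| = √(1000²+2²) = √1000004 ≈ 1000, ∠ = arctan(2/1000) ≈ 0.11°
pole (s+1): 1 + j2 → |·| = √(1²+2²) = √5 ≈ 2.2361, ∠ = arctan(2/1) ≈ 63.43°
pole (s+8): 8 + j2 → |·| = √(8²+2²) = √68 ≈ 8.2462, ∠ = arctan(2/8) ≈ 14.04°
pole (s+25): 25 + j2 → |·| = √(25²+2²) = √629 ≈ 25.08, ∠ = arctan(2/25) ≈ 4.57°
|L| = 1 · 1000 / 462.46 ≈ 2.1623
Gain = 20 log₁₀(2.1623) ≈ 6.70 dB

6.7 dB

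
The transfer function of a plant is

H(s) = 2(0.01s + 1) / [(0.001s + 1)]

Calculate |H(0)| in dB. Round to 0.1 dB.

6.0 dB

H(0) = 2 · 1 / 1 = 2
20 log₁₀(2) ≈ 6.02 dB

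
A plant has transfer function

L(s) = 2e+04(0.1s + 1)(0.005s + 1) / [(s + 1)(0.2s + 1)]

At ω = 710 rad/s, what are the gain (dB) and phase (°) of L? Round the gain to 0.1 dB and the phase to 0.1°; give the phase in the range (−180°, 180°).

At ω = 710 rad/s:
zero (1 + j710·0.1) = 1 + j71 → |·| ≈ 71.007, ∠ ≈ 89.19°
zero (1 + j710·0.005) = 1 + j3.55 → |·| ≈ 3.6882, ∠ ≈ 74.27°
pole (1 + j710·1) = 1 + j710 → |·| ≈ 710, ∠ ≈ 89.92°
pole (1 + j710·0.2) = 1 + j142 → |·| ≈ 142, ∠ ≈ 89.60°
|L| = 2e+04 · 71.007 · 3.6882 / (710 · 142) ≈ 51.952
Gain = 20 log₁₀(51.952) ≈ 34.31 dB
∠L = (89.19° + 74.27°) − (89.92° + 89.60°) = -16.06°

34.3 dB, -16.1°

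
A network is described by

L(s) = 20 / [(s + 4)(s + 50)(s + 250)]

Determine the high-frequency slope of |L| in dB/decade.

-60 dB/decade

Each pole contributes −20 dB/decade at high frequency; each zero contributes +20 dB/decade.
Net: 0 zero(s) − 3 pole(s) → -60 dB/decade.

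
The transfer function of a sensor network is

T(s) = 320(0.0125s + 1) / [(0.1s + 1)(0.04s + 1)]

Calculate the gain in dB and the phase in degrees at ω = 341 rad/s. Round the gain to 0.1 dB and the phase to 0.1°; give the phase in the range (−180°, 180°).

9.6 dB, -97.3°

At ω = 341 rad/s:
zero (1 + j341·0.0125) = 1 + j4.2625 → |·| ≈ 4.3782, ∠ ≈ 76.80°
pole (1 + j341·0.1) = 1 + j34.1 → |·| ≈ 34.115, ∠ ≈ 88.32°
pole (1 + j341·0.04) = 1 + j13.64 → |·| ≈ 13.677, ∠ ≈ 85.81°
|T| = 320 · 4.3782 / (34.115 · 13.677) ≈ 3.0027
Gain = 20 log₁₀(3.0027) ≈ 9.55 dB
∠T = (76.80°) − (88.32° + 85.81°) = -97.33°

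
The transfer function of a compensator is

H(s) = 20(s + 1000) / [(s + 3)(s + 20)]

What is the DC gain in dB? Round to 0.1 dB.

50.5 dB

H(0) = 20·1000 / (3·20) ≈ 333.33
20 log₁₀(333.33) ≈ 50.46 dB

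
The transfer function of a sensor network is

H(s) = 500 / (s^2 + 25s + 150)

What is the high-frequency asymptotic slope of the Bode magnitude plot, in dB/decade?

-40 dB/decade

Each pole contributes −20 dB/decade at high frequency; each zero contributes +20 dB/decade.
Net: 0 zero(s) − 2 pole(s) → -40 dB/decade.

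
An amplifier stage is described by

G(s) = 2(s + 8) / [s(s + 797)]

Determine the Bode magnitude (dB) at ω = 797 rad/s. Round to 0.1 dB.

At s = jω = j797:
zero (s+8): 8 + j797 → |·| = √(8²+797²) = √635273 ≈ 797.04, ∠ = arctan(797/8) ≈ 89.42°
pole (s+797): 797 + j797 → |·| = √(797²+797²) = √1270418 ≈ 1127.1, ∠ = arctan(797/797) ≈ 45.00°
pole at origin: |s| = 797, ∠ = 90.00° (in denominator)
|G| = 2 · 797.04 / 8.983e+05 ≈ 0.0017746
Gain = 20 log₁₀(0.0017746) ≈ -55.02 dB

-55.0 dB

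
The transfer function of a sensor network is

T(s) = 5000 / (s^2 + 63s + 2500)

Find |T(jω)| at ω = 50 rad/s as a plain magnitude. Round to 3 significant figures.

1.59

At s = jω = j50:
quadratic: (j50)² + 63·j50 + 2500 = 0 + j3150 → |·| ≈ 3150, ∠ ≈ 90.00°
|T| = 5000 / 3150 ≈ 1.5873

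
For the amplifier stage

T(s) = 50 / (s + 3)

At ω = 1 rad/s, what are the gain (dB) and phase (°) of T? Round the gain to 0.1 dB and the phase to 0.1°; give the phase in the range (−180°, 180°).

At s = jω = j1:
pole (s+3): 3 + j1 → |·| = √(3²+1²) = √10 ≈ 3.1623, ∠ = arctan(1/3) ≈ 18.43°
|T| = 50 / 3.1623 ≈ 15.811
Gain = 20 log₁₀(15.811) ≈ 23.98 dB
∠T = 0.00° − 18.43° = -18.43°

24.0 dB, -18.4°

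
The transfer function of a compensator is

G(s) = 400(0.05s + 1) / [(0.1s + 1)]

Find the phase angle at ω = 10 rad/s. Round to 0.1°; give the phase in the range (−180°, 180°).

At ω = 10 rad/s:
zero (1 + j10·0.05) = 1 + j0.5 → |·| ≈ 1.118, ∠ ≈ 26.57°
pole (1 + j10·0.1) = 1 + j1 → |·| ≈ 1.4142, ∠ ≈ 45.00°
∠G = (26.57°) − (45.00°) = -18.43°

-18.4°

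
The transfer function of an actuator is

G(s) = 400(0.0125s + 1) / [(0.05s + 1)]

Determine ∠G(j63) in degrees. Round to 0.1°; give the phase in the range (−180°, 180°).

-34.2°

At ω = 63 rad/s:
zero (1 + j63·0.0125) = 1 + j0.7875 → |·| ≈ 1.2729, ∠ ≈ 38.22°
pole (1 + j63·0.05) = 1 + j3.15 → |·| ≈ 3.3049, ∠ ≈ 72.39°
∠G = (38.22°) − (72.39°) = -34.17°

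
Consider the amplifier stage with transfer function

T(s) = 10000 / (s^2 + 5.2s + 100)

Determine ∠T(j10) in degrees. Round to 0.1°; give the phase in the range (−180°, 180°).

At s = jω = j10:
quadratic: (j10)² + 5.2·j10 + 100 = 0 + j52 → |·| ≈ 52, ∠ ≈ 90.00°
∠T = 0.00° − 90.00° = -90.00°

-90.0°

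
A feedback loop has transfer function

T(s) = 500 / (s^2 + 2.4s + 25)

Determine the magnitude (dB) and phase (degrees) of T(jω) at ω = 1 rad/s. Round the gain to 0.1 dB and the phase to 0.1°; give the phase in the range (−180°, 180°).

At s = jω = j1:
quadratic: (j1)² + 2.4·j1 + 25 = 24 + j2.4 → |·| ≈ 24.12, ∠ ≈ 5.71°
|T| = 500 / 24.12 ≈ 20.73
Gain = 20 log₁₀(20.73) ≈ 26.33 dB
∠T = 0.00° − 5.71° = -5.71°

26.3 dB, -5.7°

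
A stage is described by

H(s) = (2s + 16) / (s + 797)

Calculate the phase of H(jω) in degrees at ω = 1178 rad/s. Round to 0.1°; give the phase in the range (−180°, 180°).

33.7°

Substitute s = j1178:
Numerator: 2(j1178) + 16 = 16 + j2356
Denominator: (j1178) + 797 = 797 + j1178
|N| = √(16² + 2356²) ≈ 2356.1, ∠N ≈ 89.61°
|D| = √(797² + 1178²) ≈ 1422.3, ∠D ≈ 55.92°
∠H = 89.61° − 55.92° = 33.69°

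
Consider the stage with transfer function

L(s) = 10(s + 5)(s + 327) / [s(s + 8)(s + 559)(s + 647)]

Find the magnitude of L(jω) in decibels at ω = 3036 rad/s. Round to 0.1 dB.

At s = jω = j3036:
zero (s+5): 5 + j3036 → |·| = √(5²+3036²) = √9217321 ≈ 3036, ∠ = arctan(3036/5) ≈ 89.91°
zero (s+327): 327 + j3036 → |·| = √(327²+3036²) = √9324225 ≈ 3053.6, ∠ = arctan(3036/327) ≈ 83.85°
pole (s+8): 8 + j3036 → |·| = √(8²+3036²) = √9217360 ≈ 3036, ∠ = arctan(3036/8) ≈ 89.85°
pole (s+559): 559 + j3036 → |·| = √(559²+3036²) = √9529777 ≈ 3087, ∠ = arctan(3036/559) ≈ 79.57°
pole (s+647): 647 + j3036 → |·| = √(647²+3036²) = √9635905 ≈ 3104.2, ∠ = arctan(3036/647) ≈ 77.97°
pole at origin: |s| = 3036, ∠ = 90.00° (in denominator)
|L| = 10 · 9.2707e+06 / 8.8326e+13 ≈ 1.0496e-06
Gain = 20 log₁₀(1.0496e-06) ≈ -119.58 dB

-119.6 dB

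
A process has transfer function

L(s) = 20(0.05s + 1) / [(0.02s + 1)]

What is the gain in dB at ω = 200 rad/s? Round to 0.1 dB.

33.8 dB

At ω = 200 rad/s:
zero (1 + j200·0.05) = 1 + j10 → |·| ≈ 10.05, ∠ ≈ 84.29°
pole (1 + j200·0.02) = 1 + j4 → |·| ≈ 4.1231, ∠ ≈ 75.96°
|L| = 20 · 10.05 / (4.1231) ≈ 48.75
Gain = 20 log₁₀(48.75) ≈ 33.76 dB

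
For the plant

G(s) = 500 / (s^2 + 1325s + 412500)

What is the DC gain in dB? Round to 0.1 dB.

-58.3 dB

G(0) = 500 / 412500 ≈ 0.0012121
20 log₁₀(0.0012121) ≈ -58.33 dB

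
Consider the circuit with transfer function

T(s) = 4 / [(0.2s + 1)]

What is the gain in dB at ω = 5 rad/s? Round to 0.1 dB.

9.0 dB

At ω = 5 rad/s:
pole (1 + j5·0.2) = 1 + j1 → |·| ≈ 1.4142, ∠ ≈ 45.00°
|T| = 4 · 1 / (1.4142) ≈ 2.8285
Gain = 20 log₁₀(2.8285) ≈ 9.03 dB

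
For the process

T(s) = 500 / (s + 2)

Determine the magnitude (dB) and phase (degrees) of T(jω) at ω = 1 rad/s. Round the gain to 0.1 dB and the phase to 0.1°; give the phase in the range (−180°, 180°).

47.0 dB, -26.6°

At s = jω = j1:
pole (s+2): 2 + j1 → |·| = √(2²+1²) = √5 ≈ 2.2361, ∠ = arctan(1/2) ≈ 26.57°
|T| = 500 / 2.2361 ≈ 223.6
Gain = 20 log₁₀(223.6) ≈ 46.99 dB
∠T = 0.00° − 26.57° = -26.57°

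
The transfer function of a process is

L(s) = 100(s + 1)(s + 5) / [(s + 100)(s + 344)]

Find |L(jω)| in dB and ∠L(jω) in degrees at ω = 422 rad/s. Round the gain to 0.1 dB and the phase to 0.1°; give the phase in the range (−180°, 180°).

At s = jω = j422:
zero (s+1): 1 + j422 → |·| = √(1²+422²) = √178085 ≈ 422, ∠ = arctan(422/1) ≈ 89.86°
zero (s+5): 5 + j422 → |·| = √(5²+422²) = √178109 ≈ 422.03, ∠ = arctan(422/5) ≈ 89.32°
pole (s+100): 100 + j422 → |·| = √(100²+422²) = √188084 ≈ 433.69, ∠ = arctan(422/100) ≈ 76.67°
pole (s+344): 344 + j422 → |·| = √(344²+422²) = √296420 ≈ 544.44, ∠ = arctan(422/344) ≈ 50.81°
|L| = 100 · 1.781e+05 / 2.3612e+05 ≈ 75.428
Gain = 20 log₁₀(75.428) ≈ 37.55 dB
∠L = 179.18° − 127.48° = 51.70°

37.6 dB, 51.7°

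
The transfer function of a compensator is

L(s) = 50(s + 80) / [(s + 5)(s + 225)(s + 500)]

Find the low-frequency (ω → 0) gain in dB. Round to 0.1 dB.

-43.0 dB

L(0) = 50·80 / (5·225·500) ≈ 0.0071111
20 log₁₀(0.0071111) ≈ -42.96 dB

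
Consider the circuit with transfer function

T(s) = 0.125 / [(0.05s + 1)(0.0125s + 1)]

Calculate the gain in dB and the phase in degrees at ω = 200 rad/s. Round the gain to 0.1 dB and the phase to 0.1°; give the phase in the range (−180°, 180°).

-46.7 dB, -152.5°

At ω = 200 rad/s:
pole (1 + j200·0.05) = 1 + j10 → |·| ≈ 10.05, ∠ ≈ 84.29°
pole (1 + j200·0.0125) = 1 + j2.5 → |·| ≈ 2.6926, ∠ ≈ 68.20°
|T| = 0.125 · 1 / (10.05 · 2.6926) ≈ 0.0046193
Gain = 20 log₁₀(0.0046193) ≈ -46.71 dB
∠T = (0°) − (84.29° + 68.20°) = -152.49°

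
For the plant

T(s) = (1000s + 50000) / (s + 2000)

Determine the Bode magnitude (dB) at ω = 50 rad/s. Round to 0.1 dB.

31.0 dB

Substitute s = j50:
Numerator: 1000(j50) + 50000 = 50000 + j50000
Denominator: (j50) + 2000 = 2000 + j50
|N| = √(50000² + 50000²) ≈ 70711, ∠N ≈ 45.00°
|D| = √(2000² + 50²) ≈ 2000.6, ∠D ≈ 1.43°
|T| = 70711 / 2000.6 ≈ 35.345
Gain = 20 log₁₀(35.345) ≈ 30.97 dB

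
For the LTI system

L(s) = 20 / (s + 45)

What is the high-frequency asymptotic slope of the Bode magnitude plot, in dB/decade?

Each pole contributes −20 dB/decade at high frequency; each zero contributes +20 dB/decade.
Net: 0 zero(s) − 1 pole(s) → -20 dB/decade.

-20 dB/decade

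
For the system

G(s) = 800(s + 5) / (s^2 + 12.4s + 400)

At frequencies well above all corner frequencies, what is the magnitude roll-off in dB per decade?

-20 dB/decade

Each pole contributes −20 dB/decade at high frequency; each zero contributes +20 dB/decade.
Net: 1 zero(s) − 2 pole(s) → -20 dB/decade.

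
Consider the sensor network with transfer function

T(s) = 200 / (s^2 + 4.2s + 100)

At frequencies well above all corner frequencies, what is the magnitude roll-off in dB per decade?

-40 dB/decade

Each pole contributes −20 dB/decade at high frequency; each zero contributes +20 dB/decade.
Net: 0 zero(s) − 2 pole(s) → -40 dB/decade.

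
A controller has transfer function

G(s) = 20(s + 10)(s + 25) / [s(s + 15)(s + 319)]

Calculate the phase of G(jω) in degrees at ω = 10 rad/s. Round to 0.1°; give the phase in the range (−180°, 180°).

At s = jω = j10:
zero (s+10): 10 + j10 → |·| = √(10²+10²) = √200 ≈ 14.142, ∠ = arctan(10/10) ≈ 45.00°
zero (s+25): 25 + j10 → |·| = √(25²+10²) = √725 ≈ 26.926, ∠ = arctan(10/25) ≈ 21.80°
pole (s+15): 15 + j10 → |·| = √(15²+10²) = √325 ≈ 18.028, ∠ = arctan(10/15) ≈ 33.69°
pole (s+319): 319 + j10 → |·| = √(319²+10²) = √101861 ≈ 319.16, ∠ = arctan(10/319) ≈ 1.80°
pole at origin: |s| = 10, ∠ = 90.00° (in denominator)
∠G = 66.80° − 125.49° = -58.69°

-58.7°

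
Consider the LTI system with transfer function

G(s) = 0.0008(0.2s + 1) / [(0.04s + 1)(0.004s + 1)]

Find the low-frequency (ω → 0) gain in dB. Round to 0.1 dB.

-61.9 dB

G(0) = 0.0008 · 1 / 1 = 0.0008
20 log₁₀(0.0008) ≈ -61.94 dB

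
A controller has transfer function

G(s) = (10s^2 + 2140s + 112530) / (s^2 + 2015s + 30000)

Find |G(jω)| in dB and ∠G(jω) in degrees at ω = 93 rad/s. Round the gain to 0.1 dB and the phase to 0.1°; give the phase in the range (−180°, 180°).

Substitute s = j93:
Numerator: 10(j93)^2 + 2140(j93) + 112530 = 26040 + j199020
Denominator: (j93)^2 + 2015(j93) + 30000 = 21351 + j187395
|N| = √(26040² + 199020²) ≈ 2.0072e+05, ∠N ≈ 82.55°
|D| = √(21351² + 187395²) ≈ 1.8861e+05, ∠D ≈ 83.50°
|G| = 2.0072e+05 / 1.8861e+05 ≈ 1.0642
Gain = 20 log₁₀(1.0642) ≈ 0.54 dB
∠G = 82.55° − 83.50° = -0.95°

0.5 dB, -1.0°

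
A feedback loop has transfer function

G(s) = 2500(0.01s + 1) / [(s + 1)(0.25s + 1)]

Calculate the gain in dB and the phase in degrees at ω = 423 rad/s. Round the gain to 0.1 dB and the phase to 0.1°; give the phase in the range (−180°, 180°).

-12.3 dB, -102.6°

At ω = 423 rad/s:
zero (1 + j423·0.01) = 1 + j4.23 → |·| ≈ 4.3466, ∠ ≈ 76.70°
pole (1 + j423·1) = 1 + j423 → |·| ≈ 423, ∠ ≈ 89.86°
pole (1 + j423·0.25) = 1 + j105.75 → |·| ≈ 105.75, ∠ ≈ 89.46°
|G| = 2500 · 4.3466 / (423 · 105.75) ≈ 0.24292
Gain = 20 log₁₀(0.24292) ≈ -12.29 dB
∠G = (76.70°) − (89.86° + 89.46°) = -102.62°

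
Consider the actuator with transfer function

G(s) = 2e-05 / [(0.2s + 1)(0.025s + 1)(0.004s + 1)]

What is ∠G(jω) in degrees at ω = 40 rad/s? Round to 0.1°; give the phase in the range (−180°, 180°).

At ω = 40 rad/s:
pole (1 + j40·0.2) = 1 + j8 → |·| ≈ 8.0623, ∠ ≈ 82.87°
pole (1 + j40·0.025) = 1 + j1 → |·| ≈ 1.4142, ∠ ≈ 45.00°
pole (1 + j40·0.004) = 1 + j0.16 → |·| ≈ 1.0127, ∠ ≈ 9.09°
∠G = (0°) − (82.87° + 45.00° + 9.09°) = -136.96°

-137.0°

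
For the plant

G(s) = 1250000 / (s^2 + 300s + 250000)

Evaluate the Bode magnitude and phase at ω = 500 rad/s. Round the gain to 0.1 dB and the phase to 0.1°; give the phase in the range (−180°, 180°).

18.4 dB, -90.0°

At s = jω = j500:
quadratic: (j500)² + 300·j500 + 250000 = 0 + j150000 → |·| ≈ 1.5e+05, ∠ ≈ 90.00°
|G| = 1250000 / 1.5e+05 ≈ 8.3333
Gain = 20 log₁₀(8.3333) ≈ 18.42 dB
∠G = 0.00° − 90.00° = -90.00°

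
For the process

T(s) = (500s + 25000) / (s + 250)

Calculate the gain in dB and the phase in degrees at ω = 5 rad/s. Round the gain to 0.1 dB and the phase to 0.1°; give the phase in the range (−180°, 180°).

Substitute s = j5:
Numerator: 500(j5) + 25000 = 25000 + j2500
Denominator: (j5) + 250 = 250 + j5
|N| = √(25000² + 2500²) ≈ 25125, ∠N ≈ 5.71°
|D| = √(250² + 5²) ≈ 250.05, ∠D ≈ 1.15°
|T| = 25125 / 250.05 ≈ 100.48
Gain = 20 log₁₀(100.48) ≈ 40.04 dB
∠T = 5.71° − 1.15° = 4.56°

40.0 dB, 4.6°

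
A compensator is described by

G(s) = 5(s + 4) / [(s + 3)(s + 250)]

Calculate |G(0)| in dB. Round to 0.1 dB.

-31.5 dB

G(0) = 5·4 / (3·250) ≈ 0.026667
20 log₁₀(0.026667) ≈ -31.48 dB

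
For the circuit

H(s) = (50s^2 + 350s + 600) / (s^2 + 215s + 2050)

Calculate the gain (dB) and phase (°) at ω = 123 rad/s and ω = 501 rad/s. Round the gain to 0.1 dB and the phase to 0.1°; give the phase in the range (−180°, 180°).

Substitute s = j123:
Numerator: 50(j123)^2 + 350(j123) + 600 = -755850 + j43050
Denominator: (j123)^2 + 215(j123) + 2050 = -13079 + j26445
|N| = √(755850² + 43050²) ≈ 7.5707e+05, ∠N ≈ 176.74°
|D| = √(13079² + 26445²) ≈ 29503, ∠D ≈ 116.32°
|H| = 7.5707e+05 / 29503 ≈ 25.661
Gain = 20 log₁₀(25.661) ≈ 28.19 dB
∠H = 176.74° − 116.32° = 60.42°

Substitute s = j501:
Numerator: 50(j501)^2 + 350(j501) + 600 = -12549450 + j175350
Denominator: (j501)^2 + 215(j501) + 2050 = -248951 + j107715
|N| = √(12549450² + 175350²) ≈ 1.2551e+07, ∠N ≈ 179.20°
|D| = √(248951² + 107715²) ≈ 2.7125e+05, ∠D ≈ 156.60°
|H| = 1.2551e+07 / 2.7125e+05 ≈ 46.271
Gain = 20 log₁₀(46.271) ≈ 33.31 dB
∠H = 179.20° − 156.60° = 22.60°

ω = 123: 28.2 dB, 60.4°; ω = 501: 33.3 dB, 22.6°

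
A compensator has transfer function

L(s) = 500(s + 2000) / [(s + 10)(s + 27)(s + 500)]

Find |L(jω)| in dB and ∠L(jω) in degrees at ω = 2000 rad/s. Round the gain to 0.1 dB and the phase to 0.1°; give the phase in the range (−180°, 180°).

-75.3 dB, 150.1°

At s = jω = j2000:
zero (s+2000): 2000 + j2000 → |·| = √(2000²+2000²) = √8000000 ≈ 2828.4, ∠ = arctan(2000/2000) ≈ 45.00°
pole (s+10): 10 + j2000 → |·| = √(10²+2000²) = √4000100 ≈ 2000, ∠ = arctan(2000/10) ≈ 89.71°
pole (s+27): 27 + j2000 → |·| = √(27²+2000²) = √4000729 ≈ 2000.2, ∠ = arctan(2000/27) ≈ 89.23°
pole (s+500): 500 + j2000 → |·| = √(500²+2000²) = √4250000 ≈ 2061.6, ∠ = arctan(2000/500) ≈ 75.96°
|L| = 500 · 2828.4 / 8.2472e+09 ≈ 0.00017148
Gain = 20 log₁₀(0.00017148) ≈ -75.32 dB
∠L = 45.00° − 254.90° = -209.90° ≡ 150.10° (principal value)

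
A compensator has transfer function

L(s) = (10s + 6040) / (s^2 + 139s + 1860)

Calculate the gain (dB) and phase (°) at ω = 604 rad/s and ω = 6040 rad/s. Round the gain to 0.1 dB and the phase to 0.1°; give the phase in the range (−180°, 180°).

ω = 604: -32.8 dB, -122.0°; ω = 6040: -55.6 dB, -94.4°

Substitute s = j604:
Numerator: 10(j604) + 6040 = 6040 + j6040
Denominator: (j604)^2 + 139(j604) + 1860 = -362956 + j83956
|N| = √(6040² + 6040²) ≈ 8541.8, ∠N ≈ 45.00°
|D| = √(362956² + 83956²) ≈ 3.7254e+05, ∠D ≈ 166.98°
|L| = 8541.8 / 3.7254e+05 ≈ 0.022929
Gain = 20 log₁₀(0.022929) ≈ -32.79 dB
∠L = 45.00° − 166.98° = -121.98°

Substitute s = j6040:
Numerator: 10(j6040) + 6040 = 6040 + j60400
Denominator: (j6040)^2 + 139(j6040) + 1860 = -36479740 + j839560
|N| = √(6040² + 60400²) ≈ 60701, ∠N ≈ 84.29°
|D| = √(36479740² + 839560²) ≈ 3.6489e+07, ∠D ≈ 178.68°
|L| = 60701 / 3.6489e+07 ≈ 0.0016635
Gain = 20 log₁₀(0.0016635) ≈ -55.58 dB
∠L = 84.29° − 178.68° = -94.39°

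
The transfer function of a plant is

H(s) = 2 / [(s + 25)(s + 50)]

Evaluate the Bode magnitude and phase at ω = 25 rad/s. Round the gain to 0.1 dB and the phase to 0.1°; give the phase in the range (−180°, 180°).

At s = jω = j25:
pole (s+25): 25 + j25 → |·| = √(25²+25²) = √1250 ≈ 35.355, ∠ = arctan(25/25) ≈ 45.00°
pole (s+50): 50 + j25 → |·| = √(50²+25²) = √3125 ≈ 55.902, ∠ = arctan(25/50) ≈ 26.57°
|H| = 2 / 1976.4 ≈ 0.0010119
Gain = 20 log₁₀(0.0010119) ≈ -59.90 dB
∠H = 0.00° − 71.57° = -71.57°

-59.9 dB, -71.6°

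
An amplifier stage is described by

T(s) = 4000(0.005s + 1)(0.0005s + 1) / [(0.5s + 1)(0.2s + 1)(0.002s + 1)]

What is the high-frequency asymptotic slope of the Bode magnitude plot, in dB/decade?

-20 dB/decade

Each pole contributes −20 dB/decade at high frequency; each zero contributes +20 dB/decade.
Net: 2 zero(s) − 3 pole(s) → -20 dB/decade.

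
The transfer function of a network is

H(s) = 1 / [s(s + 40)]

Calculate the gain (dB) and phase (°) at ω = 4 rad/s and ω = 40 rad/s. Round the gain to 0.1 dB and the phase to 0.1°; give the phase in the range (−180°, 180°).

ω = 4: -44.1 dB, -95.7°; ω = 40: -67.1 dB, -135.0°

At s = jω = j4:
pole (s+40): 40 + j4 → |·| = √(40²+4²) = √1616 ≈ 40.2, ∠ = arctan(4/40) ≈ 5.71°
pole at origin: |s| = 4, ∠ = 90.00° (in denominator)
|H| = 1 / 160.8 ≈ 0.0062189
Gain = 20 log₁₀(0.0062189) ≈ -44.13 dB
∠H = 0.00° − 95.71° = -95.71°

At s = jω = j40:
pole (s+40): 40 + j40 → |·| = √(40²+40²) = √3200 ≈ 56.569, ∠ = arctan(40/40) ≈ 45.00°
pole at origin: |s| = 40, ∠ = 90.00° (in denominator)
|H| = 1 / 2262.8 ≈ 0.00044193
Gain = 20 log₁₀(0.00044193) ≈ -67.09 dB
∠H = 0.00° − 135.00° = -135.00°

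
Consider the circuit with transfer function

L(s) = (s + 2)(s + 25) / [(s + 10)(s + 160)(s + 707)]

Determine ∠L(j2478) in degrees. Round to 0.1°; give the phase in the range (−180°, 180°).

-70.8°

At s = jω = j2478:
zero (s+2): 2 + j2478 → |·| = √(2²+2478²) = √6140488 ≈ 2478, ∠ = arctan(2478/2) ≈ 89.95°
zero (s+25): 25 + j2478 → |·| = √(25²+2478²) = √6141109 ≈ 2478.1, ∠ = arctan(2478/25) ≈ 89.42°
pole (s+10): 10 + j2478 → |·| = √(10²+2478²) = √6140584 ≈ 2478, ∠ = arctan(2478/10) ≈ 89.77°
pole (s+160): 160 + j2478 → |·| = √(160²+2478²) = √6166084 ≈ 2483.2, ∠ = arctan(2478/160) ≈ 86.31°
pole (s+707): 707 + j2478 → |·| = √(707²+2478²) = √6640333 ≈ 2576.9, ∠ = arctan(2478/707) ≈ 74.08°
∠L = 179.37° − 250.16° = -70.79°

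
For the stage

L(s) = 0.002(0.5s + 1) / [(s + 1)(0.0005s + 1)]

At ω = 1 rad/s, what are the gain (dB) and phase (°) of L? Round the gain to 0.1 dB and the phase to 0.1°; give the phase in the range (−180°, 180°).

-56.0 dB, -18.5°

At ω = 1 rad/s:
zero (1 + j1·0.5) = 1 + j0.5 → |·| ≈ 1.118, ∠ ≈ 26.57°
pole (1 + j1·1) = 1 + j1 → |·| ≈ 1.4142, ∠ ≈ 45.00°
pole (1 + j1·0.0005) = 1 + j0.0005 → |·| ≈ 1, ∠ ≈ 0.03°
|L| = 0.002 · 1.118 / (1.4142 · 1) ≈ 0.0015811
Gain = 20 log₁₀(0.0015811) ≈ -56.02 dB
∠L = (26.57°) − (45.00° + 0.03°) = -18.46°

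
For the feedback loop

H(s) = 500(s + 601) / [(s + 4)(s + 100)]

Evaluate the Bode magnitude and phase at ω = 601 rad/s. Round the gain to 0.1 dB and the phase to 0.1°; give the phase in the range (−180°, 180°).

1.3 dB, -125.2°

At s = jω = j601:
zero (s+601): 601 + j601 → |·| = √(601²+601²) = √722402 ≈ 849.94, ∠ = arctan(601/601) ≈ 45.00°
pole (s+4): 4 + j601 → |·| = √(4²+601²) = √361217 ≈ 601.01, ∠ = arctan(601/4) ≈ 89.62°
pole (s+100): 100 + j601 → |·| = √(100²+601²) = √371201 ≈ 609.26, ∠ = arctan(601/100) ≈ 80.55°
|H| = 500 · 849.94 / 3.6617e+05 ≈ 1.1606
Gain = 20 log₁₀(1.1606) ≈ 1.29 dB
∠H = 45.00° − 170.17° = -125.17°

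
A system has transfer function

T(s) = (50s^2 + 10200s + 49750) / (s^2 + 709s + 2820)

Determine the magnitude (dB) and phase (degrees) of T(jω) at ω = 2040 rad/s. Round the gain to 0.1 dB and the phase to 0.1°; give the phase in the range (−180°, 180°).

33.5 dB, 13.5°

Substitute s = j2040:
Numerator: 50(j2040)^2 + 10200(j2040) + 49750 = -208030250 + j20808000
Denominator: (j2040)^2 + 709(j2040) + 2820 = -4158780 + j1446360
|N| = √(208030250² + 20808000²) ≈ 2.0907e+08, ∠N ≈ 174.29°
|D| = √(4158780² + 1446360²) ≈ 4.4031e+06, ∠D ≈ 160.82°
|T| = 2.0907e+08 / 4.4031e+06 ≈ 47.482
Gain = 20 log₁₀(47.482) ≈ 33.53 dB
∠T = 174.29° − 160.82° = 13.47°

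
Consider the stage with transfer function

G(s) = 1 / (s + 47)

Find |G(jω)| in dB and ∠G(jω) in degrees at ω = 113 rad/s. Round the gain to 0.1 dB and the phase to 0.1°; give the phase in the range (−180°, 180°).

At s = jω = j113:
pole (s+47): 47 + j113 → |·| = √(47²+113²) = √14978 ≈ 122.38, ∠ = arctan(113/47) ≈ 67.42°
|G| = 1 / 122.38 ≈ 0.0081713
Gain = 20 log₁₀(0.0081713) ≈ -41.75 dB
∠G = 0.00° − 67.42° = -67.42°

-41.8 dB, -67.4°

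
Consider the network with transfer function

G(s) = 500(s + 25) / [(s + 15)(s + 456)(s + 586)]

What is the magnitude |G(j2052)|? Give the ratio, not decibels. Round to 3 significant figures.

At s = jω = j2052:
zero (s+25): 25 + j2052 → |·| = √(25²+2052²) = √4211329 ≈ 2052.2, ∠ = arctan(2052/25) ≈ 89.30°
pole (s+15): 15 + j2052 → |·| = √(15²+2052²) = √4210929 ≈ 2052.1, ∠ = arctan(2052/15) ≈ 89.58°
pole (s+456): 456 + j2052 → |·| = √(456²+2052²) = √4418640 ≈ 2102.1, ∠ = arctan(2052/456) ≈ 77.47°
pole (s+586): 586 + j2052 → |·| = √(586²+2052²) = √4554100 ≈ 2134, ∠ = arctan(2052/586) ≈ 74.06°
|G| = 500 · 2052.2 / 9.2055e+09 ≈ 0.00011147

0.000111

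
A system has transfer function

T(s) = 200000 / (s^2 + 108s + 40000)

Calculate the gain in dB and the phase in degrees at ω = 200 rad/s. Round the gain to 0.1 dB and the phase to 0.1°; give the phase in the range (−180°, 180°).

At s = jω = j200:
quadratic: (j200)² + 108·j200 + 40000 = 0 + j21600 → |·| ≈ 21600, ∠ ≈ 90.00°
|T| = 200000 / 21600 ≈ 9.2593
Gain = 20 log₁₀(9.2593) ≈ 19.33 dB
∠T = 0.00° − 90.00° = -90.00°

19.3 dB, -90.0°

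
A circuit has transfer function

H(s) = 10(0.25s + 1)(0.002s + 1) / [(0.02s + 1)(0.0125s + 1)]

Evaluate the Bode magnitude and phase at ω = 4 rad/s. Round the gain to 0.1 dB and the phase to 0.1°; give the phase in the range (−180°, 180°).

23.0 dB, 38.0°

At ω = 4 rad/s:
zero (1 + j4·0.25) = 1 + j1 → |·| ≈ 1.4142, ∠ ≈ 45.00°
zero (1 + j4·0.002) = 1 + j0.008 → |·| ≈ 1, ∠ ≈ 0.46°
pole (1 + j4·0.02) = 1 + j0.08 → |·| ≈ 1.0032, ∠ ≈ 4.57°
pole (1 + j4·0.0125) = 1 + j0.05 → |·| ≈ 1.0012, ∠ ≈ 2.86°
|H| = 10 · 1.4142 · 1 / (1.0032 · 1.0012) ≈ 14.08
Gain = 20 log₁₀(14.08) ≈ 22.97 dB
∠H = (45.00° + 0.46°) − (4.57° + 2.86°) = 38.03°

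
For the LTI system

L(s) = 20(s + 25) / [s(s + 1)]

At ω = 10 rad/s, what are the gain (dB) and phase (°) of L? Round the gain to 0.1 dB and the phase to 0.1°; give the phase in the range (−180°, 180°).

14.6 dB, -152.5°

At s = jω = j10:
zero (s+25): 25 + j10 → |·| = √(25²+10²) = √725 ≈ 26.926, ∠ = arctan(10/25) ≈ 21.80°
pole (s+1): 1 + j10 → |·| = √(1²+10²) = √101 ≈ 10.05, ∠ = arctan(10/1) ≈ 84.29°
pole at origin: |s| = 10, ∠ = 90.00° (in denominator)
|L| = 20 · 26.926 / 100.5 ≈ 5.3584
Gain = 20 log₁₀(5.3584) ≈ 14.58 dB
∠L = 21.80° − 174.29° = -152.49°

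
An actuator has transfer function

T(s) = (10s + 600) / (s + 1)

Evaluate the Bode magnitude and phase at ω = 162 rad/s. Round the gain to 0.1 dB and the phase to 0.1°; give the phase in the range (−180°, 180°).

Substitute s = j162:
Numerator: 10(j162) + 600 = 600 + j1620
Denominator: (j162) + 1 = 1 + j162
|N| = √(600² + 1620²) ≈ 1727.5, ∠N ≈ 69.68°
|D| = √(1² + 162²) ≈ 162, ∠D ≈ 89.65°
|T| = 1727.5 / 162 ≈ 10.664
Gain = 20 log₁₀(10.664) ≈ 20.56 dB
∠T = 69.68° − 89.65° = -19.97°

20.6 dB, -20.0°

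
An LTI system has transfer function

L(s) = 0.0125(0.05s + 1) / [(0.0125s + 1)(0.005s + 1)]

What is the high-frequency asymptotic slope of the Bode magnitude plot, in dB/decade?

-20 dB/decade

Each pole contributes −20 dB/decade at high frequency; each zero contributes +20 dB/decade.
Net: 1 zero(s) − 2 pole(s) → -20 dB/decade.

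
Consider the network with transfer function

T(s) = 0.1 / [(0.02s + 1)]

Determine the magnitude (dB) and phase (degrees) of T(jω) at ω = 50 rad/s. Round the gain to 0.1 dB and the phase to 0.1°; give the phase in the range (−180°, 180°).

At ω = 50 rad/s:
pole (1 + j50·0.02) = 1 + j1 → |·| ≈ 1.4142, ∠ ≈ 45.00°
|T| = 0.1 · 1 / (1.4142) ≈ 0.070711
Gain = 20 log₁₀(0.070711) ≈ -23.01 dB
∠T = (0°) − (45.00°) = -45.00°

-23.0 dB, -45.0°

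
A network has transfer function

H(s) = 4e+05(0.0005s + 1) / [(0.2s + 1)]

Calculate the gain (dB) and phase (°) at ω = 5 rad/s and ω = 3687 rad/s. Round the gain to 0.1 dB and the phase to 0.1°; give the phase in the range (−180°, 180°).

At ω = 5 rad/s:
zero (1 + j5·0.0005) = 1 + j0.0025 → |·| ≈ 1, ∠ ≈ 0.14°
pole (1 + j5·0.2) = 1 + j1 → |·| ≈ 1.4142, ∠ ≈ 45.00°
|H| = 4e+05 · 1 / (1.4142) ≈ 2.8285e+05
Gain = 20 log₁₀(2.8285e+05) ≈ 109.03 dB
∠H = (0.14°) − (45.00°) = -44.86°

At ω = 3687 rad/s:
zero (1 + j3687·0.0005) = 1 + j1.8435 → |·| ≈ 2.0973, ∠ ≈ 61.52°
pole (1 + j3687·0.2) = 1 + j737.4 → |·| ≈ 737.4, ∠ ≈ 89.92°
|H| = 4e+05 · 2.0973 / (737.4) ≈ 1137.7
Gain = 20 log₁₀(1137.7) ≈ 61.12 dB
∠H = (61.52°) − (89.92°) = -28.40°

ω = 5: 109.0 dB, -44.9°; ω = 3687: 61.1 dB, -28.4°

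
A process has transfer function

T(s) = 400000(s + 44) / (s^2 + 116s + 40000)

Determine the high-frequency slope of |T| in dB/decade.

-20 dB/decade

Each pole contributes −20 dB/decade at high frequency; each zero contributes +20 dB/decade.
Net: 1 zero(s) − 2 pole(s) → -20 dB/decade.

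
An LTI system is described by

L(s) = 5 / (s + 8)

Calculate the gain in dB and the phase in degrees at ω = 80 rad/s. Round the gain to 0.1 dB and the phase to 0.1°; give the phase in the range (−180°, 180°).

-24.1 dB, -84.3°

Substitute s = j80:
Numerator: 5 = 5 + j0
Denominator: (j80) + 8 = 8 + j80
|N| = √(5² + 0²) ≈ 5, ∠N ≈ 0.00°
|D| = √(8² + 80²) ≈ 80.399, ∠D ≈ 84.29°
|L| = 5 / 80.399 ≈ 0.06219
Gain = 20 log₁₀(0.06219) ≈ -24.13 dB
∠L = 0.00° − 84.29° = -84.29°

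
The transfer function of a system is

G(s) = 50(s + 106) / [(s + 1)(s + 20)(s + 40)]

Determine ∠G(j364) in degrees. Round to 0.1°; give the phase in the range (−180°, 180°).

At s = jω = j364:
zero (s+106): 106 + j364 → |·| = √(106²+364²) = √143732 ≈ 379.12, ∠ = arctan(364/106) ≈ 73.76°
pole (s+1): 1 + j364 → |·| = √(1²+364²) = √132497 ≈ 364, ∠ = arctan(364/1) ≈ 89.84°
pole (s+20): 20 + j364 → |·| = √(20²+364²) = √132896 ≈ 364.55, ∠ = arctan(364/20) ≈ 86.86°
pole (s+40): 40 + j364 → |·| = √(40²+364²) = √134096 ≈ 366.19, ∠ = arctan(364/40) ≈ 83.73°
∠G = 73.76° − 260.43° = -186.67° ≡ 173.33° (principal value)

173.3°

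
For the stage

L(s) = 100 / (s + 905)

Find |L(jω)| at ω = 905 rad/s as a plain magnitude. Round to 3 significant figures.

0.0781

Substitute s = j905:
Numerator: 100 = 100 + j0
Denominator: (j905) + 905 = 905 + j905
|N| = √(100² + 0²) ≈ 100, ∠N ≈ 0.00°
|D| = √(905² + 905²) ≈ 1279.9, ∠D ≈ 45.00°
|L| = 100 / 1279.9 ≈ 0.078131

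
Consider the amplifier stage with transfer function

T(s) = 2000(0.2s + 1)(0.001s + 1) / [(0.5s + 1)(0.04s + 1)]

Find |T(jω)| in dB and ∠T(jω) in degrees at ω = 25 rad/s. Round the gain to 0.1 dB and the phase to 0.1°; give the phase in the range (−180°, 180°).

At ω = 25 rad/s:
zero (1 + j25·0.2) = 1 + j5 → |·| ≈ 5.099, ∠ ≈ 78.69°
zero (1 + j25·0.001) = 1 + j0.025 → |·| ≈ 1.0003, ∠ ≈ 1.43°
pole (1 + j25·0.5) = 1 + j12.5 → |·| ≈ 12.54, ∠ ≈ 85.43°
pole (1 + j25·0.04) = 1 + j1 → |·| ≈ 1.4142, ∠ ≈ 45.00°
|T| = 2000 · 5.099 · 1.0003 / (12.54 · 1.4142) ≈ 575.22
Gain = 20 log₁₀(575.22) ≈ 55.20 dB
∠T = (78.69° + 1.43°) − (85.43° + 45.00°) = -50.31°

55.2 dB, -50.3°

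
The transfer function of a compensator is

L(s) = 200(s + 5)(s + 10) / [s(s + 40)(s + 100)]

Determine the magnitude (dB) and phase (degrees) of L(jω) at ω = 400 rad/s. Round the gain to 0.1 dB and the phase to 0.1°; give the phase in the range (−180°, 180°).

At s = jω = j400:
zero (s+5): 5 + j400 → |·| = √(5²+400²) = √160025 ≈ 400.03, ∠ = arctan(400/5) ≈ 89.28°
zero (s+10): 10 + j400 → |·| = √(10²+400²) = √160100 ≈ 400.12, ∠ = arctan(400/10) ≈ 88.57°
pole (s+40): 40 + j400 → |·| = √(40²+400²) = √161600 ≈ 402, ∠ = arctan(400/40) ≈ 84.29°
pole (s+100): 100 + j400 → |·| = √(100²+400²) = √170000 ≈ 412.31, ∠ = arctan(400/100) ≈ 75.96°
pole at origin: |s| = 400, ∠ = 90.00° (in denominator)
|L| = 200 · 1.6006e+05 / 6.6299e+07 ≈ 0.48284
Gain = 20 log₁₀(0.48284) ≈ -6.32 dB
∠L = 177.85° − 250.25° = -72.40°

-6.3 dB, -72.4°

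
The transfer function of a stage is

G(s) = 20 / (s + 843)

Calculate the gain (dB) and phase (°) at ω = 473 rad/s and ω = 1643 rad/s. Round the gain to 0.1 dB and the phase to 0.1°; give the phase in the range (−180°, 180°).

ω = 473: -33.7 dB, -29.3°; ω = 1643: -39.3 dB, -62.8°

At s = jω = j473:
pole (s+843): 843 + j473 → |·| = √(843²+473²) = √934378 ≈ 966.63, ∠ = arctan(473/843) ≈ 29.30°
|G| = 20 / 966.63 ≈ 0.02069
Gain = 20 log₁₀(0.02069) ≈ -33.68 dB
∠G = 0.00° − 29.30° = -29.30°

At s = jω = j1643:
pole (s+843): 843 + j1643 → |·| = √(843²+1643²) = √3410098 ≈ 1846.6, ∠ = arctan(1643/843) ≈ 62.84°
|G| = 20 / 1846.6 ≈ 0.010831
Gain = 20 log₁₀(0.010831) ≈ -39.31 dB
∠G = 0.00° − 62.84° = -62.84°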